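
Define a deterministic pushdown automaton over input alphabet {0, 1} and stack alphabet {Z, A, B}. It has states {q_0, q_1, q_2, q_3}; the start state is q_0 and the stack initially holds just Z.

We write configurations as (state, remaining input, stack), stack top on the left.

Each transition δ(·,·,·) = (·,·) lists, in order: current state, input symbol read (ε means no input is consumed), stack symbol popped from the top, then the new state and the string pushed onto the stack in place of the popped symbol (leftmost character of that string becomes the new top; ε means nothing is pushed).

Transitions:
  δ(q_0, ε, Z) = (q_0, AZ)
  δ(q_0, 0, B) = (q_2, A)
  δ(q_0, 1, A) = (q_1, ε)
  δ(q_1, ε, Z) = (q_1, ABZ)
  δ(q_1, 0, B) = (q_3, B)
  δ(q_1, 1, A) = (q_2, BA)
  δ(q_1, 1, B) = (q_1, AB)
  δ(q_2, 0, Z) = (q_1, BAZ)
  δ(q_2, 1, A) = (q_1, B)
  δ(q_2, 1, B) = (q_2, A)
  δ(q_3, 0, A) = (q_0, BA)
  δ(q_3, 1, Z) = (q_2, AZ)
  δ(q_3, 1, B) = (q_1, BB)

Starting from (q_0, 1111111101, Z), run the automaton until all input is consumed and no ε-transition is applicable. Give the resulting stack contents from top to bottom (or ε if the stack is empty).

BBABABZ

(q_0, 1111111101, Z)
  ε-move, top Z: go to q_0, push AZ → (q_0, 1111111101, AZ)
  read 1, top A: go to q_1, push ε → (q_1, 111111101, Z)
  ε-move, top Z: go to q_1, push ABZ → (q_1, 111111101, ABZ)
  read 1, top A: go to q_2, push BA → (q_2, 11111101, BABZ)
  read 1, top B: go to q_2, push A → (q_2, 1111101, AABZ)
  read 1, top A: go to q_1, push B → (q_1, 111101, BABZ)
  read 1, top B: go to q_1, push AB → (q_1, 11101, ABABZ)
  read 1, top A: go to q_2, push BA → (q_2, 1101, BABABZ)
  read 1, top B: go to q_2, push A → (q_2, 101, AABABZ)
  read 1, top A: go to q_1, push B → (q_1, 01, BABABZ)
  read 0, top B: go to q_3, push B → (q_3, 1, BABABZ)
  read 1, top B: go to q_1, push BB → (q_1, ε, BBABABZ)
All input consumed in state q_1 with stack BBABABZ.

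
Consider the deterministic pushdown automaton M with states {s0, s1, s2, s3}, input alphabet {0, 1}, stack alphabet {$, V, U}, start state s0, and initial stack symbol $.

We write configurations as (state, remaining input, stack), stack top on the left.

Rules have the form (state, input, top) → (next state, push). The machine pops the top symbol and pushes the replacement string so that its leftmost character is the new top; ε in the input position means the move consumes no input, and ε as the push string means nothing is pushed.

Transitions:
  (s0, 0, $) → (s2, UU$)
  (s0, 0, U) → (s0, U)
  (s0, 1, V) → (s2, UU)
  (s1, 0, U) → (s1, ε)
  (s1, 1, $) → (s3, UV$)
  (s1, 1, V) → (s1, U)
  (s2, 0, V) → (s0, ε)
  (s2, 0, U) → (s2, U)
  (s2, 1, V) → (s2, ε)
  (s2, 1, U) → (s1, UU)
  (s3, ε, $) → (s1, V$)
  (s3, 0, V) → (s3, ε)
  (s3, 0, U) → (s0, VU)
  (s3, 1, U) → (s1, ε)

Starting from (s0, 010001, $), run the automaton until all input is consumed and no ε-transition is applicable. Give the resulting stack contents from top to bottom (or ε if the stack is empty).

UV$

(s0, 010001, $)
  read 0, top $: go to s2, push UU$ → (s2, 10001, UU$)
  read 1, top U: go to s1, push UU → (s1, 0001, UUU$)
  read 0, top U: go to s1, push ε → (s1, 001, UU$)
  read 0, top U: go to s1, push ε → (s1, 01, U$)
  read 0, top U: go to s1, push ε → (s1, 1, $)
  read 1, top $: go to s3, push UV$ → (s3, ε, UV$)
All input consumed in state s3 with stack UV$.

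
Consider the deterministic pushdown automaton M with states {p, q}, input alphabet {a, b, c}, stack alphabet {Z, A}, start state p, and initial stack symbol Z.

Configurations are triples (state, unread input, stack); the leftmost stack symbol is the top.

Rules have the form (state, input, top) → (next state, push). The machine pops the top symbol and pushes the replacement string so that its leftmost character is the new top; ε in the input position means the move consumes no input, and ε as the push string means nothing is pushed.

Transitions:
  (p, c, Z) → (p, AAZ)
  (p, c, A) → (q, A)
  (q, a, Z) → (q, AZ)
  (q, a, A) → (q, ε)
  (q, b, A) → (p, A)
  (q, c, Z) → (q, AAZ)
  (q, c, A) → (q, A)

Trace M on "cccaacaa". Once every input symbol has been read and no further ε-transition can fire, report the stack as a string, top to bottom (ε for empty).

(p, cccaacaa, Z)
  read c, top Z: go to p, push AAZ → (p, ccaacaa, AAZ)
  read c, top A: go to q, push A → (q, caacaa, AAZ)
  read c, top A: go to q, push A → (q, aacaa, AAZ)
  read a, top A: go to q, push ε → (q, acaa, AZ)
  read a, top A: go to q, push ε → (q, caa, Z)
  read c, top Z: go to q, push AAZ → (q, aa, AAZ)
  read a, top A: go to q, push ε → (q, a, AZ)
  read a, top A: go to q, push ε → (q, ε, Z)
All input consumed in state q with stack Z.

Z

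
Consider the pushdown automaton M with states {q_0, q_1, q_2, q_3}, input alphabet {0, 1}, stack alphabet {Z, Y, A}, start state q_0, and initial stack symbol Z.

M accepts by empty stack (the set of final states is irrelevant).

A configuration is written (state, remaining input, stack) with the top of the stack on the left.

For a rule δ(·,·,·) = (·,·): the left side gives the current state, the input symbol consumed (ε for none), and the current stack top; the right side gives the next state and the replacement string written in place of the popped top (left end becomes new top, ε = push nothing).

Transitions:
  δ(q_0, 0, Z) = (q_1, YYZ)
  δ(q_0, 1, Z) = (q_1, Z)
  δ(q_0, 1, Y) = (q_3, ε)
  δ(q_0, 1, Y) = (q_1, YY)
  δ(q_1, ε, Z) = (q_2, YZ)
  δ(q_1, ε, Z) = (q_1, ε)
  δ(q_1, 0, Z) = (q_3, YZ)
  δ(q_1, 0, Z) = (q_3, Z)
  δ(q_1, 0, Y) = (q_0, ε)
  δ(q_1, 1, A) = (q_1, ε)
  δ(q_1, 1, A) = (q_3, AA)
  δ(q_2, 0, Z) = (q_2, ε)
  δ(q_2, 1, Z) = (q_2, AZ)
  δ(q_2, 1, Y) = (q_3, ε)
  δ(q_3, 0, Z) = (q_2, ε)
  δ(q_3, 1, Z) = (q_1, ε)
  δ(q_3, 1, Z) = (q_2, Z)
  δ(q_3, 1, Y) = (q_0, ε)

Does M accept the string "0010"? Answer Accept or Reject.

One accepting computation: (q_0, 0010, Z) ⊢ (q_1, 010, YYZ) ⊢ (q_0, 10, YZ) ⊢ (q_3, 0, Z) ⊢ (q_2, ε, ε)
All input consumed and the stack is empty.

Accept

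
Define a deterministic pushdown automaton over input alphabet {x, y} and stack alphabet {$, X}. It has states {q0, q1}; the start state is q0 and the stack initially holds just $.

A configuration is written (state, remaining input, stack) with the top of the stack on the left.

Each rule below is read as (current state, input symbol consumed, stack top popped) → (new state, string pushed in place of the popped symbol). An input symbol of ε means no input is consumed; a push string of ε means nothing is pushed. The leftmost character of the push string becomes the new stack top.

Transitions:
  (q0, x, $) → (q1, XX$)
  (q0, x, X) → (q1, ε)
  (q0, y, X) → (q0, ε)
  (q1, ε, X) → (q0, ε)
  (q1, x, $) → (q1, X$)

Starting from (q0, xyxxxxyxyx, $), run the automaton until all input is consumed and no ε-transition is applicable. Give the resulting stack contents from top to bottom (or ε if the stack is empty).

(q0, xyxxxxyxyx, $) ⊢ (q1, yxxxxyxyx, XX$) ⊢ (q0, yxxxxyxyx, X$) ⊢ (q0, xxxxyxyx, $) ⊢ (q1, xxxyxyx, XX$) ⊢ (q0, xxxyxyx, X$) ⊢ (q1, xxyxyx, $) ⊢ (q1, xyxyx, X$) ⊢ (q0, xyxyx, $) ⊢ (q1, yxyx, XX$) ⊢ (q0, yxyx, X$) ⊢ (q0, xyx, $) ⊢ (q1, yx, XX$) ⊢ (q0, yx, X$) ⊢ (q0, x, $) ⊢ (q1, ε, XX$) ⊢ (q0, ε, X$)
All input consumed in state q0 with stack X$.

X$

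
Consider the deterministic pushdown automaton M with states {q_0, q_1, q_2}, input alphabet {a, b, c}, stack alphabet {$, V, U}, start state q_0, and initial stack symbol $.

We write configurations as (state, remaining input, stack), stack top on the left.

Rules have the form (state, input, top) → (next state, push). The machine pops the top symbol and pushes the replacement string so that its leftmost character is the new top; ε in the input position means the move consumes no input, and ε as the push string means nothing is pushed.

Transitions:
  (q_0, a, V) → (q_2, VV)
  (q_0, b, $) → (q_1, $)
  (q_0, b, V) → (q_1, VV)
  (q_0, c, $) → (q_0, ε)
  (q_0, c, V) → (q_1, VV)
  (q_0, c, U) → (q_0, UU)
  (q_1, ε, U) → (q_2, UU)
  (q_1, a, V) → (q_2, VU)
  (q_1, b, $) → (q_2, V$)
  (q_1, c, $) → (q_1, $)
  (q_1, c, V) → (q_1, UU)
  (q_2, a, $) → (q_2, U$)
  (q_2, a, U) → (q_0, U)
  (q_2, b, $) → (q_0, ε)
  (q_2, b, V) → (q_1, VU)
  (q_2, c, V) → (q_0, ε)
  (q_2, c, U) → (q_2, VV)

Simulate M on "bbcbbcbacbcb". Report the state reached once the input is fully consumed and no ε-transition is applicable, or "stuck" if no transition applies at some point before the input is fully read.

stuck

(q_0, bbcbbcbacbcb, $)
  read b, top $: go to q_1, push $ → (q_1, bcbbcbacbcb, $)
  read b, top $: go to q_2, push V$ → (q_2, cbbcbacbcb, V$)
  read c, top V: go to q_0, push ε → (q_0, bbcbacbcb, $)
  read b, top $: go to q_1, push $ → (q_1, bcbacbcb, $)
  read b, top $: go to q_2, push V$ → (q_2, cbacbcb, V$)
  read c, top V: go to q_0, push ε → (q_0, bacbcb, $)
  read b, top $: go to q_1, push $ → (q_1, acbcb, $)
No transition for (q_1, a, top $); M blocks with input acbcb remaining.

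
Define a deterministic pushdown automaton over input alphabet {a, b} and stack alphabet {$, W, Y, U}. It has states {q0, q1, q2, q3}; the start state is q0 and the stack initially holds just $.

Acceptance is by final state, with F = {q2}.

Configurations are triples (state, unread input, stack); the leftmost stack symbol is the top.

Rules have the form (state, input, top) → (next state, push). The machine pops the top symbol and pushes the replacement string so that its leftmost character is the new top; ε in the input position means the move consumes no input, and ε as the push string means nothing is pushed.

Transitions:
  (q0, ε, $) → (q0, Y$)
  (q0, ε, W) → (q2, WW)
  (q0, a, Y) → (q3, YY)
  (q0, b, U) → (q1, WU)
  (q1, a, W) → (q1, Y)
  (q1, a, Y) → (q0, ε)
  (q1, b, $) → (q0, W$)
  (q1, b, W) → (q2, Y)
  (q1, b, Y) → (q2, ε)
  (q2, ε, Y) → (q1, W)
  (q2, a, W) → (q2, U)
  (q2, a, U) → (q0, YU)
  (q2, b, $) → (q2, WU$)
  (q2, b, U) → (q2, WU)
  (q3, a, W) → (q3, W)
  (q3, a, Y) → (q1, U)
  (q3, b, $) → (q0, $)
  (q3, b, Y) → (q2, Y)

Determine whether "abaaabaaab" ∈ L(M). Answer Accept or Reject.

Accept

(q0, abaaabaaab, $)
  ε-move, top $: go to q0, push Y$ → (q0, abaaabaaab, Y$)
  read a, top Y: go to q3, push YY → (q3, baaabaaab, YY$)
  read b, top Y: go to q2, push Y → (q2, aaabaaab, YY$)
  ε-move, top Y: go to q1, push W → (q1, aaabaaab, WY$)
  read a, top W: go to q1, push Y → (q1, aabaaab, YY$)
  read a, top Y: go to q0, push ε → (q0, abaaab, Y$)
  read a, top Y: go to q3, push YY → (q3, baaab, YY$)
  read b, top Y: go to q2, push Y → (q2, aaab, YY$)
  ε-move, top Y: go to q1, push W → (q1, aaab, WY$)
  read a, top W: go to q1, push Y → (q1, aab, YY$)
  read a, top Y: go to q0, push ε → (q0, ab, Y$)
  read a, top Y: go to q3, push YY → (q3, b, YY$)
  read b, top Y: go to q2, push Y → (q2, ε, YY$)
All input consumed; state q2 ∈ F.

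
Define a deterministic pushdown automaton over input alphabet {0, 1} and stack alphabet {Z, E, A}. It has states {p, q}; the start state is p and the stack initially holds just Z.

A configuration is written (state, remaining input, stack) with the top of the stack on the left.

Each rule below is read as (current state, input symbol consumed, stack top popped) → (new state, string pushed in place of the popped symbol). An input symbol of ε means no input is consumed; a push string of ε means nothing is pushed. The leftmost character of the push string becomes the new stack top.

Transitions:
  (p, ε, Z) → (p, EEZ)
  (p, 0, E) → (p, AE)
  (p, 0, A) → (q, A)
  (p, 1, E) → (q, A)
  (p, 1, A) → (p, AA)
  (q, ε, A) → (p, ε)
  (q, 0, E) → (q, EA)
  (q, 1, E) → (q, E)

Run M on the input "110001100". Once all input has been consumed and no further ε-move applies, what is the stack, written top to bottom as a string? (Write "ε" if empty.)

(p, 110001100, Z)
  ε-move, top Z: go to p, push EEZ → (p, 110001100, EEZ)
  read 1, top E: go to q, push A → (q, 10001100, AEZ)
  ε-move, top A: go to p, push ε → (p, 10001100, EZ)
  read 1, top E: go to q, push A → (q, 0001100, AZ)
  ε-move, top A: go to p, push ε → (p, 0001100, Z)
  ε-move, top Z: go to p, push EEZ → (p, 0001100, EEZ)
  read 0, top E: go to p, push AE → (p, 001100, AEEZ)
  read 0, top A: go to q, push A → (q, 01100, AEEZ)
  ε-move, top A: go to p, push ε → (p, 01100, EEZ)
  read 0, top E: go to p, push AE → (p, 1100, AEEZ)
  read 1, top A: go to p, push AA → (p, 100, AAEEZ)
  read 1, top A: go to p, push AA → (p, 00, AAAEEZ)
  read 0, top A: go to q, push A → (q, 0, AAAEEZ)
  ε-move, top A: go to p, push ε → (p, 0, AAEEZ)
  read 0, top A: go to q, push A → (q, ε, AAEEZ)
  ε-move, top A: go to p, push ε → (p, ε, AEEZ)
All input consumed in state p with stack AEEZ.

AEEZ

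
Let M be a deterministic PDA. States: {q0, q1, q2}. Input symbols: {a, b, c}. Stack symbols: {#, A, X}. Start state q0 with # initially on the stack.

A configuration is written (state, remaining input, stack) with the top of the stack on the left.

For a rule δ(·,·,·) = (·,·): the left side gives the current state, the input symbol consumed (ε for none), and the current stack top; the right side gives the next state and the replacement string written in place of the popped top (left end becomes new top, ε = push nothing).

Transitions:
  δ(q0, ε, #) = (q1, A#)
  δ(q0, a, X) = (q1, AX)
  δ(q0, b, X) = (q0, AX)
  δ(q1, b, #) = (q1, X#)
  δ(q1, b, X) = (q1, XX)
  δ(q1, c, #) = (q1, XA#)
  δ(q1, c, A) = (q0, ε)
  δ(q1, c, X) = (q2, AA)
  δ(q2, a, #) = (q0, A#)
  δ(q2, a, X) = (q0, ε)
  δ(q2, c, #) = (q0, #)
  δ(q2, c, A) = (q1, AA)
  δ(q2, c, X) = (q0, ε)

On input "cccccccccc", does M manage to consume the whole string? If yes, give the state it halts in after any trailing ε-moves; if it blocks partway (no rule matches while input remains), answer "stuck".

q1

(q0, cccccccccc, #)
  ε-move, top #: go to q1, push A# → (q1, cccccccccc, A#)
  read c, top A: go to q0, push ε → (q0, ccccccccc, #)
  ε-move, top #: go to q1, push A# → (q1, ccccccccc, A#)
  read c, top A: go to q0, push ε → (q0, cccccccc, #)
  ε-move, top #: go to q1, push A# → (q1, cccccccc, A#)
  read c, top A: go to q0, push ε → (q0, ccccccc, #)
  ε-move, top #: go to q1, push A# → (q1, ccccccc, A#)
  read c, top A: go to q0, push ε → (q0, cccccc, #)
  ε-move, top #: go to q1, push A# → (q1, cccccc, A#)
  read c, top A: go to q0, push ε → (q0, ccccc, #)
  ε-move, top #: go to q1, push A# → (q1, ccccc, A#)
  read c, top A: go to q0, push ε → (q0, cccc, #)
  ε-move, top #: go to q1, push A# → (q1, cccc, A#)
  read c, top A: go to q0, push ε → (q0, ccc, #)
  ε-move, top #: go to q1, push A# → (q1, ccc, A#)
  read c, top A: go to q0, push ε → (q0, cc, #)
  ε-move, top #: go to q1, push A# → (q1, cc, A#)
  read c, top A: go to q0, push ε → (q0, c, #)
  ε-move, top #: go to q1, push A# → (q1, c, A#)
  read c, top A: go to q0, push ε → (q0, ε, #)
  ε-move, top #: go to q1, push A# → (q1, ε, A#)
All input consumed; M is in state q1.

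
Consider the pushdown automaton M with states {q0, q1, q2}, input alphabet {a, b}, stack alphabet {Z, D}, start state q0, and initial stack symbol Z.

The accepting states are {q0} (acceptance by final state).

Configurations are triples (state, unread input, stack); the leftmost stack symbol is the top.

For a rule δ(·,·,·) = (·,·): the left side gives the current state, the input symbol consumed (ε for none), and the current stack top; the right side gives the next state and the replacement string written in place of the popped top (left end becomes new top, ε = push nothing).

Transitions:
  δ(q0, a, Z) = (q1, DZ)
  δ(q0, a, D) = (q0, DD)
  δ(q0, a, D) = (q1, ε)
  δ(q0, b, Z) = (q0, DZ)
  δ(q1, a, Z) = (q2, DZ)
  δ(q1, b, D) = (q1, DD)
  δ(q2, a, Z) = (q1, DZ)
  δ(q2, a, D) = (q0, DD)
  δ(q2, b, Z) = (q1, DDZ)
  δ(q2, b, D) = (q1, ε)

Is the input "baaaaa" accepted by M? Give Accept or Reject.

Accept

One accepting computation: (q0, baaaaa, Z) ⊢ (q0, aaaaa, DZ) ⊢ (q0, aaaa, DDZ) ⊢ (q0, aaa, DDDZ) ⊢ (q0, aa, DDDDZ) ⊢ (q0, a, DDDDDZ) ⊢ (q0, ε, DDDDDDZ)
All input consumed and state q0 ∈ F.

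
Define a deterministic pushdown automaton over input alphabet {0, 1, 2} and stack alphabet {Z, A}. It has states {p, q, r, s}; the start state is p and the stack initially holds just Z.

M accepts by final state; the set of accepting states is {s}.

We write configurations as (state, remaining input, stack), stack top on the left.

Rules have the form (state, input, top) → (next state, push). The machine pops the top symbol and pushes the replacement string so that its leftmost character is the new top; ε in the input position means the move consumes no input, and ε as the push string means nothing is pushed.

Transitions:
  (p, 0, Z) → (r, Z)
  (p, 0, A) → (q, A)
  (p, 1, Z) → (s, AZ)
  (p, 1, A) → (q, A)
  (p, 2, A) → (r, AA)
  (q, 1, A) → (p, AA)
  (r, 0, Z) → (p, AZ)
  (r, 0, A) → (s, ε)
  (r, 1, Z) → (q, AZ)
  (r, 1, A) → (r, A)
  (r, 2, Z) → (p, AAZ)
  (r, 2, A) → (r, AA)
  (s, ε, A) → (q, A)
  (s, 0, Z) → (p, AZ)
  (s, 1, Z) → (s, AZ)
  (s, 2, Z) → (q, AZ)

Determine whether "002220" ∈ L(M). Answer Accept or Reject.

Accept

(p, 002220, Z) ⊢ (r, 02220, Z) ⊢ (p, 2220, AZ) ⊢ (r, 220, AAZ) ⊢ (r, 20, AAAZ) ⊢ (r, 0, AAAAZ) ⊢ (s, ε, AAAZ)
All input consumed; state s ∈ F.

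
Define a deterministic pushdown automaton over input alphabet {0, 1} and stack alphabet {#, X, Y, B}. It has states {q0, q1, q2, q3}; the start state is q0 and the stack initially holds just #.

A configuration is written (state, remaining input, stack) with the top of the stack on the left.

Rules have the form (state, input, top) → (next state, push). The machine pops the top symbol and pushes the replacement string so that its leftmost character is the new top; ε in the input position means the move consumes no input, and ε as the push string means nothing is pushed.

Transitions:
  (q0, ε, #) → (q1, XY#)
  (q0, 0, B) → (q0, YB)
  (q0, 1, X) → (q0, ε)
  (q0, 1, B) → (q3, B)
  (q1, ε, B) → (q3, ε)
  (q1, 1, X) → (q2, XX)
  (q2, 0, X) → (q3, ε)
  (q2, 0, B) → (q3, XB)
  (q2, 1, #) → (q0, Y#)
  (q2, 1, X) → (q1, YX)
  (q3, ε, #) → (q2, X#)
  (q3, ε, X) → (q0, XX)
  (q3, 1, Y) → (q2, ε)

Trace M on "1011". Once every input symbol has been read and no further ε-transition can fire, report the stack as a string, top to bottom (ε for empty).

Y#

(q0, 1011, #)
  ε-move, top #: go to q1, push XY# → (q1, 1011, XY#)
  read 1, top X: go to q2, push XX → (q2, 011, XXY#)
  read 0, top X: go to q3, push ε → (q3, 11, XY#)
  ε-move, top X: go to q0, push XX → (q0, 11, XXY#)
  read 1, top X: go to q0, push ε → (q0, 1, XY#)
  read 1, top X: go to q0, push ε → (q0, ε, Y#)
All input consumed in state q0 with stack Y#.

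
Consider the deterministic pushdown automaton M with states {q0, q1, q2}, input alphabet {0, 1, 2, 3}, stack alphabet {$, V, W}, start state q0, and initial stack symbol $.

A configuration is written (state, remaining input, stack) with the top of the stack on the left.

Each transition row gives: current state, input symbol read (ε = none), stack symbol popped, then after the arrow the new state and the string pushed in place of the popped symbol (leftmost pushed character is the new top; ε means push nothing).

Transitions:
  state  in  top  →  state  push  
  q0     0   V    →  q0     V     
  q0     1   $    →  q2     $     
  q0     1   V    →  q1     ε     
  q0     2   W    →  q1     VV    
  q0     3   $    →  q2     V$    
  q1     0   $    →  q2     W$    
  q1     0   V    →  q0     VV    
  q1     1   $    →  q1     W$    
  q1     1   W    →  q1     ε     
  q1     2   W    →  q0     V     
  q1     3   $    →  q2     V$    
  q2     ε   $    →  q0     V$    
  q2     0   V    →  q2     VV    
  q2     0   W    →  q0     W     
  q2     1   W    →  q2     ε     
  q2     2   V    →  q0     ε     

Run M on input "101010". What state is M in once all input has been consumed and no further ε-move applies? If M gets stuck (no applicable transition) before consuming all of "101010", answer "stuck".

(q0, 101010, $)
  read 1, top $: go to q2, push $ → (q2, 01010, $)
  ε-move, top $: go to q0, push V$ → (q0, 01010, V$)
  read 0, top V: go to q0, push V → (q0, 1010, V$)
  read 1, top V: go to q1, push ε → (q1, 010, $)
  read 0, top $: go to q2, push W$ → (q2, 10, W$)
  read 1, top W: go to q2, push ε → (q2, 0, $)
  ε-move, top $: go to q0, push V$ → (q0, 0, V$)
  read 0, top V: go to q0, push V → (q0, ε, V$)
All input consumed; M is in state q0.

q0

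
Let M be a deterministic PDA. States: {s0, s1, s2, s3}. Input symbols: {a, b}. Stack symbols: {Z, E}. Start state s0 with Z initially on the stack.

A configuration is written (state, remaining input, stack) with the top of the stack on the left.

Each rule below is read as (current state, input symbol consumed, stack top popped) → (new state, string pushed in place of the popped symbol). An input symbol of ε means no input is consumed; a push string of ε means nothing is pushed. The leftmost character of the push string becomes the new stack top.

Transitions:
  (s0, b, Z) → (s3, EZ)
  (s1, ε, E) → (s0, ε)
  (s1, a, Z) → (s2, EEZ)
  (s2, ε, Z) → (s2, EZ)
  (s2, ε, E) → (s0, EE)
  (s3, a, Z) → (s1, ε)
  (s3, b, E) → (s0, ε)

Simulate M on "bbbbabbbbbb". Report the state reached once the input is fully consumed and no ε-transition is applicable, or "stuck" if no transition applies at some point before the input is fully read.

stuck

(s0, bbbbabbbbbb, Z)
  read b, top Z: go to s3, push EZ → (s3, bbbabbbbbb, EZ)
  read b, top E: go to s0, push ε → (s0, bbabbbbbb, Z)
  read b, top Z: go to s3, push EZ → (s3, babbbbbb, EZ)
  read b, top E: go to s0, push ε → (s0, abbbbbb, Z)
No transition for (s0, a, top Z); M blocks with input abbbbbb remaining.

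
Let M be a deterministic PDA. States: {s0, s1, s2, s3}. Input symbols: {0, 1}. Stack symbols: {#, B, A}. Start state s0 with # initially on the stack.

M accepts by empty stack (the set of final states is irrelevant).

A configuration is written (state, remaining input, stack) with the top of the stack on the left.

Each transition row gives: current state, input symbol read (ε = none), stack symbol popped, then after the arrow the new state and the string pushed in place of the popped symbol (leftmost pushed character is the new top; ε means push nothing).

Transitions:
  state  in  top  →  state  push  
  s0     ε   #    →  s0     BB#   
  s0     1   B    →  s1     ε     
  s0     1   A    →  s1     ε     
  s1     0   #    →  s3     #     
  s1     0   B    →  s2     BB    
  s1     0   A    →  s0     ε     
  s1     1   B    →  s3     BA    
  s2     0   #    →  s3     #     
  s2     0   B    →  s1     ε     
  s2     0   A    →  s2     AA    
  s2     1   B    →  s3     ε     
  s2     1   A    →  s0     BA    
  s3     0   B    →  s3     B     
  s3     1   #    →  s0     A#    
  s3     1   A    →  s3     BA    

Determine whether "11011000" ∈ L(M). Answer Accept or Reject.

Reject

(s0, 11011000, #)
  ε-move, top #: go to s0, push BB# → (s0, 11011000, BB#)
  read 1, top B: go to s1, push ε → (s1, 1011000, B#)
  read 1, top B: go to s3, push BA → (s3, 011000, BA#)
  read 0, top B: go to s3, push B → (s3, 11000, BA#)
No transition applies at (s3, 11000, BA#); input not fully consumed.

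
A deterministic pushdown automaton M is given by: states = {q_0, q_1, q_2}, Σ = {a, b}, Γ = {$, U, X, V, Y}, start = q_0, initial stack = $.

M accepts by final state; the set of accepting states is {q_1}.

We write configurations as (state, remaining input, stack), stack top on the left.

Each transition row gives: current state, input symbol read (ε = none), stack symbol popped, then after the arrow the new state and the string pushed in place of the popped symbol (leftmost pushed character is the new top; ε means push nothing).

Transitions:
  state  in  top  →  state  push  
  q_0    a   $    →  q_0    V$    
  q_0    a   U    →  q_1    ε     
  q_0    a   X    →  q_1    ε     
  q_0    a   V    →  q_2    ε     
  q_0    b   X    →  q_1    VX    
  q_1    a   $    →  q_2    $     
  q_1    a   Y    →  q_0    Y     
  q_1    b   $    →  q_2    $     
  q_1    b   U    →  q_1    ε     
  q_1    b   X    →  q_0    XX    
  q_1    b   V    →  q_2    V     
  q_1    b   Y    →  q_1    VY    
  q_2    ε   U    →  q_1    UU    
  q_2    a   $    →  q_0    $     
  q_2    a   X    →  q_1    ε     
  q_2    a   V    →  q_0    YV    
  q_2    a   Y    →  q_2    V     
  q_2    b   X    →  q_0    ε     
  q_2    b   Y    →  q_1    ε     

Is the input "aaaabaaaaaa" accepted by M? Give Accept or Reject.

(q_0, aaaabaaaaaa, $)
  read a, top $: go to q_0, push V$ → (q_0, aaabaaaaaa, V$)
  read a, top V: go to q_2, push ε → (q_2, aabaaaaaa, $)
  read a, top $: go to q_0, push $ → (q_0, abaaaaaa, $)
  read a, top $: go to q_0, push V$ → (q_0, baaaaaa, V$)
No transition applies at (q_0, baaaaaa, V$); input not fully consumed.

Reject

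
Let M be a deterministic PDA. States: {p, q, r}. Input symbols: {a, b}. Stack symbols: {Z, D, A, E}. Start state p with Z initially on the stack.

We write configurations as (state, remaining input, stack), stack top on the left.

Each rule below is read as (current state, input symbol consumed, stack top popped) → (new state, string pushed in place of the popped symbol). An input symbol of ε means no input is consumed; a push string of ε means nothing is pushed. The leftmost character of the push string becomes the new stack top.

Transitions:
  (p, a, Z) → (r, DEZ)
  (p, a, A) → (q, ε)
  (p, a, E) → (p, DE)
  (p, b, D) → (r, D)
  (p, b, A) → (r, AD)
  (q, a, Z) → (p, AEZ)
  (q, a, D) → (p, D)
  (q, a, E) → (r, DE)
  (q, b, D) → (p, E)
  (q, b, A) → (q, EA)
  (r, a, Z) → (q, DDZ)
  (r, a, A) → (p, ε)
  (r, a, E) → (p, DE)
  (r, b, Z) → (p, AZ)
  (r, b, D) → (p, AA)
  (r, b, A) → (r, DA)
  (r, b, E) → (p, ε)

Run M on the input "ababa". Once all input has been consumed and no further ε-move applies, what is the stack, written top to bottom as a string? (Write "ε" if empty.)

DEAEZ

(p, ababa, Z) ⊢ (r, baba, DEZ) ⊢ (p, aba, AAEZ) ⊢ (q, ba, AEZ) ⊢ (q, a, EAEZ) ⊢ (r, ε, DEAEZ)
All input consumed in state r with stack DEAEZ.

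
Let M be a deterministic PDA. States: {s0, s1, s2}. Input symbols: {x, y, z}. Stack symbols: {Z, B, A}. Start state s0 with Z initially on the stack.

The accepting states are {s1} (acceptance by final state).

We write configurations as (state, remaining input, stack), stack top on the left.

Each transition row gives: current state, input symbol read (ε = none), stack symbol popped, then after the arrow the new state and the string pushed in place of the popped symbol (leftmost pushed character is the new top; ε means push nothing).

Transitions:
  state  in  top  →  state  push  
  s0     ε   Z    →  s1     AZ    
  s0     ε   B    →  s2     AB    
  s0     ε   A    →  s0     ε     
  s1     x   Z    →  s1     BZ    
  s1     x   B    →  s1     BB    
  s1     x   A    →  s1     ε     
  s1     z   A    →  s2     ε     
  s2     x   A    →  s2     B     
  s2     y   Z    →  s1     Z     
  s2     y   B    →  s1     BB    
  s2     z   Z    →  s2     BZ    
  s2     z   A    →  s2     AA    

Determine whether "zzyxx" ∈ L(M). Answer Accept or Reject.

(s0, zzyxx, Z)
  ε-move, top Z: go to s1, push AZ → (s1, zzyxx, AZ)
  read z, top A: go to s2, push ε → (s2, zyxx, Z)
  read z, top Z: go to s2, push BZ → (s2, yxx, BZ)
  read y, top B: go to s1, push BB → (s1, xx, BBZ)
  read x, top B: go to s1, push BB → (s1, x, BBBZ)
  read x, top B: go to s1, push BB → (s1, ε, BBBBZ)
All input consumed; state s1 ∈ F.

Accept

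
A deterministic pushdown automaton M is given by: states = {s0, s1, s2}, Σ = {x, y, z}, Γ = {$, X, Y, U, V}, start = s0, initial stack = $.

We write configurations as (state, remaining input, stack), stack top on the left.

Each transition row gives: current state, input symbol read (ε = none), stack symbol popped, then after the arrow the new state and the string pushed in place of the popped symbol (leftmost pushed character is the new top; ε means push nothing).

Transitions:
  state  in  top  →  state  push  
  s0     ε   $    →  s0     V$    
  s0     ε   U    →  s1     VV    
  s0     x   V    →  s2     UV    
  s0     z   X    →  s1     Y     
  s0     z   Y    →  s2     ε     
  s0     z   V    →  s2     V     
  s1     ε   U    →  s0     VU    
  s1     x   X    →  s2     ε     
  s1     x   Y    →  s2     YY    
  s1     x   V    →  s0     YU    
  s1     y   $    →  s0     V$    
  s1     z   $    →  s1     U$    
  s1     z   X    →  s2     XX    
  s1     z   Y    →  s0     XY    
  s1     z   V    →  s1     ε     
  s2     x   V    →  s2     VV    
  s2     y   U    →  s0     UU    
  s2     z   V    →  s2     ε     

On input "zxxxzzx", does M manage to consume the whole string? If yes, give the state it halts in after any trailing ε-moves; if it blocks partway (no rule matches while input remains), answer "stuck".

(s0, zxxxzzx, $)
  ε-move, top $: go to s0, push V$ → (s0, zxxxzzx, V$)
  read z, top V: go to s2, push V → (s2, xxxzzx, V$)
  read x, top V: go to s2, push VV → (s2, xxzzx, VV$)
  read x, top V: go to s2, push VV → (s2, xzzx, VVV$)
  read x, top V: go to s2, push VV → (s2, zzx, VVVV$)
  read z, top V: go to s2, push ε → (s2, zx, VVV$)
  read z, top V: go to s2, push ε → (s2, x, VV$)
  read x, top V: go to s2, push VV → (s2, ε, VVV$)
All input consumed; M is in state s2.

s2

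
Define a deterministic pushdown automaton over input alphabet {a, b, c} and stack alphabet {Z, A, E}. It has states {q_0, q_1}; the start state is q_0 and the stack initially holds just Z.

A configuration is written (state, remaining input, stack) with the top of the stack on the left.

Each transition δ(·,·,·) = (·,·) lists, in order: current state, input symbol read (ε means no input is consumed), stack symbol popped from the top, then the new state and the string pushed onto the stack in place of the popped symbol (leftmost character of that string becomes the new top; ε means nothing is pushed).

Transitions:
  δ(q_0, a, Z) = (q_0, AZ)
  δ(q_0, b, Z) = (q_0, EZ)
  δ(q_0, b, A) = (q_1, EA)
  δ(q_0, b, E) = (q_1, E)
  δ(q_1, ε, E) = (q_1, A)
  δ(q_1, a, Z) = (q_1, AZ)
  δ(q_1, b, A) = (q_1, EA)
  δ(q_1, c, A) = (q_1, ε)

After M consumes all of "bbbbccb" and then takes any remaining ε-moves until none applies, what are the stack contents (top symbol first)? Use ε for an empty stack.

AAZ

(q_0, bbbbccb, Z) ⊢ (q_0, bbbccb, EZ) ⊢ (q_1, bbccb, EZ) ⊢ (q_1, bbccb, AZ) ⊢ (q_1, bccb, EAZ) ⊢ (q_1, bccb, AAZ) ⊢ (q_1, ccb, EAAZ) ⊢ (q_1, ccb, AAAZ) ⊢ (q_1, cb, AAZ) ⊢ (q_1, b, AZ) ⊢ (q_1, ε, EAZ) ⊢ (q_1, ε, AAZ)
All input consumed in state q_1 with stack AAZ.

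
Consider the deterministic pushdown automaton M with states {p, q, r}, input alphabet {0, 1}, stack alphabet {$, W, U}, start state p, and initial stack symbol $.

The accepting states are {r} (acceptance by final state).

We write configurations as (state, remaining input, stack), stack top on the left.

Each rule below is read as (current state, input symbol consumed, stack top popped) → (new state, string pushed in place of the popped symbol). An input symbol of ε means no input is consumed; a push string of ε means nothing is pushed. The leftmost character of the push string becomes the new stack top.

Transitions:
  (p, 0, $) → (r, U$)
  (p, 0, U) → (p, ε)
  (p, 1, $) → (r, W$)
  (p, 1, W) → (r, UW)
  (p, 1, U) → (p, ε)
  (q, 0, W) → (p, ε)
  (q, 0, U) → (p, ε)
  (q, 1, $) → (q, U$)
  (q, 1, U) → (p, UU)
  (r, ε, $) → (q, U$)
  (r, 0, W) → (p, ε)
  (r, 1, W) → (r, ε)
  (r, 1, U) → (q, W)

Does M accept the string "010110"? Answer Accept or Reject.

(p, 010110, $)
  read 0, top $: go to r, push U$ → (r, 10110, U$)
  read 1, top U: go to q, push W → (q, 0110, W$)
  read 0, top W: go to p, push ε → (p, 110, $)
  read 1, top $: go to r, push W$ → (r, 10, W$)
  read 1, top W: go to r, push ε → (r, 0, $)
  ε-move, top $: go to q, push U$ → (q, 0, U$)
  read 0, top U: go to p, push ε → (p, ε, $)
All input consumed; state p ∉ F and no further ε-move applies.

Reject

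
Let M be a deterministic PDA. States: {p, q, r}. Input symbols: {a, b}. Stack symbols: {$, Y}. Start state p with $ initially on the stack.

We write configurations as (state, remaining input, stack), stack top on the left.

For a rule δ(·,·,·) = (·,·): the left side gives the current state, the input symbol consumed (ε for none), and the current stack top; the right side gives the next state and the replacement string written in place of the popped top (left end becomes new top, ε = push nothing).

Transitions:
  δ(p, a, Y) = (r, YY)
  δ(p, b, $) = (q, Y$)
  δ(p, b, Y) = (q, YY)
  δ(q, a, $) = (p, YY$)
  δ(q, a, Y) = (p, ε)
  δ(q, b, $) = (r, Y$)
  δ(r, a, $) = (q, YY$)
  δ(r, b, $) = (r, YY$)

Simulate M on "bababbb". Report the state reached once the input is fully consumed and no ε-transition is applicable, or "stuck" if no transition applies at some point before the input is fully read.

stuck

(p, bababbb, $) ⊢ (q, ababbb, Y$) ⊢ (p, babbb, $) ⊢ (q, abbb, Y$) ⊢ (p, bbb, $) ⊢ (q, bb, Y$)
No transition for (q, b, top Y); M blocks with input bb remaining.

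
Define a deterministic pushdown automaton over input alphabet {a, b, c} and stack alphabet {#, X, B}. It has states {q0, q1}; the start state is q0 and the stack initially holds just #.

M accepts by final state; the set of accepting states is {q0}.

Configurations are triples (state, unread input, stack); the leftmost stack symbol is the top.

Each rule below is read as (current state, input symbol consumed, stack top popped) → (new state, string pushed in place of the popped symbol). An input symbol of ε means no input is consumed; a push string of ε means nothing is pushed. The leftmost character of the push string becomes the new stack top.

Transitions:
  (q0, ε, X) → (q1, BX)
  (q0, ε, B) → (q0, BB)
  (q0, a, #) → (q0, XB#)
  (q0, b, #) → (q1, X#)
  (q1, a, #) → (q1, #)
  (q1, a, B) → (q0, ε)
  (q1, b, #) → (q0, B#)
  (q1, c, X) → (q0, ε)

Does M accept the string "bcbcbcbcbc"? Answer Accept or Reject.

Accept

(q0, bcbcbcbcbc, #)
  read b, top #: go to q1, push X# → (q1, cbcbcbcbc, X#)
  read c, top X: go to q0, push ε → (q0, bcbcbcbc, #)
  read b, top #: go to q1, push X# → (q1, cbcbcbc, X#)
  read c, top X: go to q0, push ε → (q0, bcbcbc, #)
  read b, top #: go to q1, push X# → (q1, cbcbc, X#)
  read c, top X: go to q0, push ε → (q0, bcbc, #)
  read b, top #: go to q1, push X# → (q1, cbc, X#)
  read c, top X: go to q0, push ε → (q0, bc, #)
  read b, top #: go to q1, push X# → (q1, c, X#)
  read c, top X: go to q0, push ε → (q0, ε, #)
All input consumed; state q0 ∈ F.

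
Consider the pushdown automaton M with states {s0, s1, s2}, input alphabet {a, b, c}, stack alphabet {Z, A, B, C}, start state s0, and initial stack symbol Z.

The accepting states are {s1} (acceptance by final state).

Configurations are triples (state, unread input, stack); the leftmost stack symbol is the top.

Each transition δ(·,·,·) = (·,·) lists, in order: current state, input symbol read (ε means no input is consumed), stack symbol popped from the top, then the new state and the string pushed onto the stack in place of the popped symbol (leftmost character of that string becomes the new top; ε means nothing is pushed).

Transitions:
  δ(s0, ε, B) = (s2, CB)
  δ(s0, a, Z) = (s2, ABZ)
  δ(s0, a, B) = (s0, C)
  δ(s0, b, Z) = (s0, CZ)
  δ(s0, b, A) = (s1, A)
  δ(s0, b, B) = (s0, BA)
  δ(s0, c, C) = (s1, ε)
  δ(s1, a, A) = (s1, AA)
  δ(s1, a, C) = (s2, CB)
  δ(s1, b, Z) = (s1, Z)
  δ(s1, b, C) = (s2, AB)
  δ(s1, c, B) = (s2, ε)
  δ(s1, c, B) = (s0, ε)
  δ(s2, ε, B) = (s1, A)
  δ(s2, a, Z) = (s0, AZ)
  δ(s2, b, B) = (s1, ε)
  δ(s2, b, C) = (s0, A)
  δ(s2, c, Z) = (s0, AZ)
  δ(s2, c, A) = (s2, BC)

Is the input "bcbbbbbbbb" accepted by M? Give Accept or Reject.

One accepting computation: (s0, bcbbbbbbbb, Z) ⊢ (s0, cbbbbbbbb, CZ) ⊢ (s1, bbbbbbbb, Z) ⊢ (s1, bbbbbbb, Z) ⊢ (s1, bbbbbb, Z) ⊢ (s1, bbbbb, Z) ⊢ (s1, bbbb, Z) ⊢ (s1, bbb, Z) ⊢ (s1, bb, Z) ⊢ (s1, b, Z) ⊢ (s1, ε, Z)
All input consumed and state s1 ∈ F.

Accept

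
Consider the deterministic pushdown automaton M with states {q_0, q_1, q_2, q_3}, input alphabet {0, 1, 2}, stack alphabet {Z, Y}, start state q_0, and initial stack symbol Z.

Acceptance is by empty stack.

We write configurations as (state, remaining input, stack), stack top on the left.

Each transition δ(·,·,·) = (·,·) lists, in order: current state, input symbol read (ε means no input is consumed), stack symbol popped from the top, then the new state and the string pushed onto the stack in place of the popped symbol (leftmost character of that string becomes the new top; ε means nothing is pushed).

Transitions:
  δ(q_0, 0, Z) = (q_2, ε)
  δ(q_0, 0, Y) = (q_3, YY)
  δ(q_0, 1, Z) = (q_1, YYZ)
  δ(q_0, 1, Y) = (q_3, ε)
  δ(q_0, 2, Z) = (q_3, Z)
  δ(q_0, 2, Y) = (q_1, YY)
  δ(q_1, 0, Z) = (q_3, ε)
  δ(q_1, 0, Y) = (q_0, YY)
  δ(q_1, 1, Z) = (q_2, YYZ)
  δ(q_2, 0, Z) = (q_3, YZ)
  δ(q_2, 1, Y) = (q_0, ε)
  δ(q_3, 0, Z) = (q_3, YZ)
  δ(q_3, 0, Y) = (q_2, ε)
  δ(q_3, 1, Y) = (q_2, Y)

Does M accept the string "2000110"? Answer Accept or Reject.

Accept

(q_0, 2000110, Z)
  read 2, top Z: go to q_3, push Z → (q_3, 000110, Z)
  read 0, top Z: go to q_3, push YZ → (q_3, 00110, YZ)
  read 0, top Y: go to q_2, push ε → (q_2, 0110, Z)
  read 0, top Z: go to q_3, push YZ → (q_3, 110, YZ)
  read 1, top Y: go to q_2, push Y → (q_2, 10, YZ)
  read 1, top Y: go to q_0, push ε → (q_0, 0, Z)
  read 0, top Z: go to q_2, push ε → (q_2, ε, ε)
All input consumed and the stack is empty.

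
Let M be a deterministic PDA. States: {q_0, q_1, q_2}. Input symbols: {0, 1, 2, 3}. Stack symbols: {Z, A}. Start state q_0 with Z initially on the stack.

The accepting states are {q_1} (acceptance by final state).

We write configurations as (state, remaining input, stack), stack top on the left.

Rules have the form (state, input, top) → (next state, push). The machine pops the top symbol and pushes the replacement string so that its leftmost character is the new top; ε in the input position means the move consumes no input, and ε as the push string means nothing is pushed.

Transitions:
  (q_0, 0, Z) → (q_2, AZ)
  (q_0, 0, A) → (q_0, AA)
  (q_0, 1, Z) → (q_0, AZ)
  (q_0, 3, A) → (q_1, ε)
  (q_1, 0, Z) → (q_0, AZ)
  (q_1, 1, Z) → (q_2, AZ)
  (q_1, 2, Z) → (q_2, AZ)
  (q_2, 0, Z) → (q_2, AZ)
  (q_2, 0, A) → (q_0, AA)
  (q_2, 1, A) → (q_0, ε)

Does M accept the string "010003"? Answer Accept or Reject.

(q_0, 010003, Z)
  read 0, top Z: go to q_2, push AZ → (q_2, 10003, AZ)
  read 1, top A: go to q_0, push ε → (q_0, 0003, Z)
  read 0, top Z: go to q_2, push AZ → (q_2, 003, AZ)
  read 0, top A: go to q_0, push AA → (q_0, 03, AAZ)
  read 0, top A: go to q_0, push AA → (q_0, 3, AAAZ)
  read 3, top A: go to q_1, push ε → (q_1, ε, AAZ)
All input consumed; state q_1 ∈ F.

Accept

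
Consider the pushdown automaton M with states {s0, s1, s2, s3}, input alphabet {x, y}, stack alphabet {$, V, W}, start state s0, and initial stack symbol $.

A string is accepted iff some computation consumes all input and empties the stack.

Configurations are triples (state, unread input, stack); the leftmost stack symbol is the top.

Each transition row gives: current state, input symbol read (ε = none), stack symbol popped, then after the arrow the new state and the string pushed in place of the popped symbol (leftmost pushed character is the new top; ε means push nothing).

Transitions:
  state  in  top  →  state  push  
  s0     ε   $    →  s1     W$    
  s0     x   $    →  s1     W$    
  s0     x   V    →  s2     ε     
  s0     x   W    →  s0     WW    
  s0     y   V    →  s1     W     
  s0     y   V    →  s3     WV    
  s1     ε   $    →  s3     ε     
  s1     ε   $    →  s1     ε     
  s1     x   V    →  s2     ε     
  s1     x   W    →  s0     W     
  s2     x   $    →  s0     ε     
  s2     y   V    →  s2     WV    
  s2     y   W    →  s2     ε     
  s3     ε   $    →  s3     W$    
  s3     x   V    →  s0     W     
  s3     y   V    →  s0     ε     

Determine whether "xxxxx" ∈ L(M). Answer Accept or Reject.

Reject

No computation consumes all input and empties the stack.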